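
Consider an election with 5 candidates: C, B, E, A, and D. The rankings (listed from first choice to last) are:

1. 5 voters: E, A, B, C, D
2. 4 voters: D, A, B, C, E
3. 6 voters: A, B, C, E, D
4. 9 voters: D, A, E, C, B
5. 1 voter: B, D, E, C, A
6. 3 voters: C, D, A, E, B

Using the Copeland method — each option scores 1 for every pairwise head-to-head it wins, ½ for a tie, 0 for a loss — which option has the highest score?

C: ties D; loses to B, E, and A → score 0.5.
B: beats C; loses to E, A, and D → score 1.
E: beats C and B; loses to A and D → score 2.
A: beats C, B, and E; loses to D → score 3.
D: beats B, E, and A; ties C → score 3.5.
D has the best pairwise record.

D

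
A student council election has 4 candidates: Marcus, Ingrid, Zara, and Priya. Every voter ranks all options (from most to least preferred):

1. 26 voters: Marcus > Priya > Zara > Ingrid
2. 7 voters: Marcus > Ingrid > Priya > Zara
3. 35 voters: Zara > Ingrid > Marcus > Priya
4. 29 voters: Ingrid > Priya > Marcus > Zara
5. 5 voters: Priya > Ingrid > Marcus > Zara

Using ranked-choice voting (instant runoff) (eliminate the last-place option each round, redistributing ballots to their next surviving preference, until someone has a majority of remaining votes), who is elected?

Zara

Round 1: Marcus 33, Ingrid 29, Zara 35, Priya 5. Eliminate Priya.
Round 2: Marcus 33, Ingrid 34, Zara 35. Eliminate Marcus.
Round 3: Ingrid 41, Zara 61. Zara has a majority.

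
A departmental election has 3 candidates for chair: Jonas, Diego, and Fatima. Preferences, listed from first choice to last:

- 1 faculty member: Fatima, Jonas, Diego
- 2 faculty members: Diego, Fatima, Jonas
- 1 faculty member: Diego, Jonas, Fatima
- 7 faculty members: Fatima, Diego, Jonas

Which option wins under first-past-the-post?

First-place votes: Jonas 0, Diego 3, Fatima 8.
Fatima has the most first-place votes.

Fatima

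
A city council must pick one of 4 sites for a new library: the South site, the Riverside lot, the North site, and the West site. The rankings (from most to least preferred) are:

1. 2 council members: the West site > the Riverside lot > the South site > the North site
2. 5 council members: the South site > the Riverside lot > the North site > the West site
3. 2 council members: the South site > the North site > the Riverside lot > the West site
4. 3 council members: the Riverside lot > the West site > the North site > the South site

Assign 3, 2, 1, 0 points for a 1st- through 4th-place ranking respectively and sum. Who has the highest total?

the South site: 2·1 + 5·3 + 2·3 + 3·0 = 23
the Riverside lot: 2·2 + 5·2 + 2·1 + 3·3 = 25
the North site: 2·0 + 5·1 + 2·2 + 3·1 = 12
the West site: 2·3 + 5·0 + 2·0 + 3·2 = 12
the Riverside lot has the highest Borda score (25).

the Riverside lot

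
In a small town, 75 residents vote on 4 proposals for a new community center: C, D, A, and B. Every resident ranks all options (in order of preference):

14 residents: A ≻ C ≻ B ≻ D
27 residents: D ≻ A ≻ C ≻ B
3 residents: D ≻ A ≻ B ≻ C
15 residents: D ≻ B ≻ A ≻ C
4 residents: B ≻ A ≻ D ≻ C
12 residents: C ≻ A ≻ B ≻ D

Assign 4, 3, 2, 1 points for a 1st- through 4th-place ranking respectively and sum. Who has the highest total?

C: 14·3 + 27·2 + 3·1 + 15·1 + 4·1 + 12·4 = 166
D: 14·1 + 27·4 + 3·4 + 15·4 + 4·2 + 12·1 = 214
A: 14·4 + 27·3 + 3·3 + 15·2 + 4·3 + 12·3 = 224
B: 14·2 + 27·1 + 3·2 + 15·3 + 4·4 + 12·2 = 146
A has the highest Borda score (224).

A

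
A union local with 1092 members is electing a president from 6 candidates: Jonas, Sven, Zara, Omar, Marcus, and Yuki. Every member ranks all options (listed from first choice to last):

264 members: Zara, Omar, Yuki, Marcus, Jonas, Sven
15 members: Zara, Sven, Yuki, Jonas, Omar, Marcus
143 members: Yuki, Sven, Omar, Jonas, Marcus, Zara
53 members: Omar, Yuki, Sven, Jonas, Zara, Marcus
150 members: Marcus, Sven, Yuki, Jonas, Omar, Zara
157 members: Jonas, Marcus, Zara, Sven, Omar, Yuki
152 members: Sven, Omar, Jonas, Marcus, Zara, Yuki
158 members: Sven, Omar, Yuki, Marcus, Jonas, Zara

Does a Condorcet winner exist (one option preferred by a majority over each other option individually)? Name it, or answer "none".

Checking pairwise contests:
Sven beats Jonas 671–421.
Marcus beats Sven 571–521.
Jonas beats Zara 813–279.
Sven beats Omar 775–317.
Omar beats Marcus 785–307.
Sven beats Yuki 632–460.
Every option loses at least one head-to-head, so there is no Condorcet winner.

none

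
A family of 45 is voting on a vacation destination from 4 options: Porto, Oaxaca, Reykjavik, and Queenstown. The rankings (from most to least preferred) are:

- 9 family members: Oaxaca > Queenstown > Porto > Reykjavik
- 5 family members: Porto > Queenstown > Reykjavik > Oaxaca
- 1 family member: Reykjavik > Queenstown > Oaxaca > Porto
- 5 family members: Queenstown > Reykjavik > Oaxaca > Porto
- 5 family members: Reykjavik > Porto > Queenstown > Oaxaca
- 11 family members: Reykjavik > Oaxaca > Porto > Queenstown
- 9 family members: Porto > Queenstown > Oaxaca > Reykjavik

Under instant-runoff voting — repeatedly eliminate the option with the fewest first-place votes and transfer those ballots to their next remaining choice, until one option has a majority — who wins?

Round 1: Porto 14, Oaxaca 9, Reykjavik 17, Queenstown 5. Eliminate Queenstown.
Round 2: Porto 14, Oaxaca 9, Reykjavik 22. Eliminate Oaxaca.
Round 3: Porto 23, Reykjavik 22. Porto has a majority.

Porto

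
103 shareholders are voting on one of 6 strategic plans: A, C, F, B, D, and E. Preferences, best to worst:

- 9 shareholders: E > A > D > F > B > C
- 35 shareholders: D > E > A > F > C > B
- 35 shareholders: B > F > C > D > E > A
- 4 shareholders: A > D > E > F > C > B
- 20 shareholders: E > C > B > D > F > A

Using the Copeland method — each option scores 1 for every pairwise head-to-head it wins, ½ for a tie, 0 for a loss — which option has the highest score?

E

A: loses to C, F, B, D, and E → score 0.
C: beats A, B, and D; loses to F and E → score 3.
F: beats A and C; loses to B, D, and E → score 2.
B: beats A, F, and D; loses to C and E → score 3.
D: beats A, F, and E; loses to C and B → score 3.
E: beats A, C, F, and B; loses to D → score 4.
E has the best pairwise record.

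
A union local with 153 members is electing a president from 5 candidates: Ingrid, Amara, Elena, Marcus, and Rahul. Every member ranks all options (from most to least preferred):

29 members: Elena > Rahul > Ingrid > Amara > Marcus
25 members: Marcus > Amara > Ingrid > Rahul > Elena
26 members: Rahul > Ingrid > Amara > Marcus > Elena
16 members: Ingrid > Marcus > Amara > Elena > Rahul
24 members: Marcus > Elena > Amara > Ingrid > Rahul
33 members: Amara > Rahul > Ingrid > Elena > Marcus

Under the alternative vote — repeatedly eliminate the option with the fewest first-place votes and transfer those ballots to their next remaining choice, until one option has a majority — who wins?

Round 1: Ingrid 16, Amara 33, Elena 29, Marcus 49, Rahul 26. Eliminate Ingrid.
Round 2: Amara 33, Elena 29, Marcus 65, Rahul 26. Eliminate Rahul.
Round 3: Amara 59, Elena 29, Marcus 65. Eliminate Elena.
Round 4: Amara 88, Marcus 65. Amara has a majority.

Amara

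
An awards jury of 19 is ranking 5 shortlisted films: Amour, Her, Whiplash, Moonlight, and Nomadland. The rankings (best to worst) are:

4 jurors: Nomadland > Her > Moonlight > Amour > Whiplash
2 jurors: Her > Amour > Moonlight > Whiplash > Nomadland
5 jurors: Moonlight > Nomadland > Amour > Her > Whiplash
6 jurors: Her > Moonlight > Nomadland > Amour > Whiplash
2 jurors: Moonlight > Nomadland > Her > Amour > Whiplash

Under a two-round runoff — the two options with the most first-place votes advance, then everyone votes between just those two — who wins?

Round 1 first-place votes: Amour 0, Her 8, Whiplash 0, Moonlight 7, Nomadland 4.
Her and Moonlight advance.
Runoff: Her is preferred to Moonlight by 12 voters; Moonlight by 7.
Her wins the runoff.

Her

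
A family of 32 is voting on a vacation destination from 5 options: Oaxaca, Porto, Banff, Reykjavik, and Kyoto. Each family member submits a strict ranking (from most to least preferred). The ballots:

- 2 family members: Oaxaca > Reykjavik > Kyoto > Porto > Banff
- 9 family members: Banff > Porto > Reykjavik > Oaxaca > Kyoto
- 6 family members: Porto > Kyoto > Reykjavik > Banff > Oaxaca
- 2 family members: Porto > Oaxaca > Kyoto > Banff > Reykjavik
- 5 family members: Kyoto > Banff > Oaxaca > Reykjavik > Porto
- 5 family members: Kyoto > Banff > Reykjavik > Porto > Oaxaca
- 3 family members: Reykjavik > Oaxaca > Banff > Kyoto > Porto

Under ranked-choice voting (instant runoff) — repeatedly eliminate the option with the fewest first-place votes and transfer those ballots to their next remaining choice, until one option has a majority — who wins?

Round 1: Oaxaca 2, Porto 8, Banff 9, Reykjavik 3, Kyoto 10. Eliminate Oaxaca.
Round 2: Porto 8, Banff 9, Reykjavik 5, Kyoto 10. Eliminate Reykjavik.
Round 3: Porto 8, Banff 12, Kyoto 12. Eliminate Porto.
Round 4: Banff 12, Kyoto 20. Kyoto has a majority.

Kyoto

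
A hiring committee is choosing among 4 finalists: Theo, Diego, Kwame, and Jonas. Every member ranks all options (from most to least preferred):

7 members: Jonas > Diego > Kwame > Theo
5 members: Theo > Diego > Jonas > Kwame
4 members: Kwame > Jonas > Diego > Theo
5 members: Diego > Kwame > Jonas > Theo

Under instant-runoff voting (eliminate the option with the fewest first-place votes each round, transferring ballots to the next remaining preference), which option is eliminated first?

Round 1: Theo 5, Diego 5, Kwame 4, Jonas 7. Eliminate Kwame.

Kwame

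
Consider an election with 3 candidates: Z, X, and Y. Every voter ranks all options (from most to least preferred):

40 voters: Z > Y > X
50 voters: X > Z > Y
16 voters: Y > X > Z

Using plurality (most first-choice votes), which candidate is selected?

First-place votes: Z 40, X 50, Y 16.
X has the most first-place votes.

X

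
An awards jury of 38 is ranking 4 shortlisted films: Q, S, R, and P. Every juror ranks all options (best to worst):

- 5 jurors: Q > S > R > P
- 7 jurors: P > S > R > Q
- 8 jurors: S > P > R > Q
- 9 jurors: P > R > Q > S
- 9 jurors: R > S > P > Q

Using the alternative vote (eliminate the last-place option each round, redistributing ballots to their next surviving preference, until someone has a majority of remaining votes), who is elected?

S

Round 1: Q 5, S 8, R 9, P 16. Eliminate Q.
Round 2: S 13, R 9, P 16. Eliminate R.
Round 3: S 22, P 16. S has a majority.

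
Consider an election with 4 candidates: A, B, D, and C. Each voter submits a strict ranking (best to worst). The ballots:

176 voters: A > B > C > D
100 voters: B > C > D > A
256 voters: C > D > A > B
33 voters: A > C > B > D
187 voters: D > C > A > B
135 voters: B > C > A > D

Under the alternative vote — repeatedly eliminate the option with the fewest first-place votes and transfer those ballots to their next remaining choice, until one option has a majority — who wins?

C

Round 1: A 209, B 235, D 187, C 256. Eliminate D.
Round 2: A 209, B 235, C 443. Eliminate A.
Round 3: B 411, C 476. C has a majority.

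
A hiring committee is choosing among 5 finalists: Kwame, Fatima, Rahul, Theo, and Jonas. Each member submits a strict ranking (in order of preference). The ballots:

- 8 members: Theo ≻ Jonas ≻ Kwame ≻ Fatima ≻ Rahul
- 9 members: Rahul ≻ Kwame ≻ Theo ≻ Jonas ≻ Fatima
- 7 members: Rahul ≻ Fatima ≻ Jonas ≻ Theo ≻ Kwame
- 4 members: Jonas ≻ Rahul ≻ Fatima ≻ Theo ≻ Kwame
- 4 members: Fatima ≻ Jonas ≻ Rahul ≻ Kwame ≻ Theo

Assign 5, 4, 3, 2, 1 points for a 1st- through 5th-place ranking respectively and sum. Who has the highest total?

Kwame: 8·3 + 9·4 + 7·1 + 4·1 + 4·2 = 79
Fatima: 8·2 + 9·1 + 7·4 + 4·3 + 4·5 = 85
Rahul: 8·1 + 9·5 + 7·5 + 4·4 + 4·3 = 116
Theo: 8·5 + 9·3 + 7·2 + 4·2 + 4·1 = 93
Jonas: 8·4 + 9·2 + 7·3 + 4·5 + 4·4 = 107
Rahul has the highest Borda score (116).

Rahul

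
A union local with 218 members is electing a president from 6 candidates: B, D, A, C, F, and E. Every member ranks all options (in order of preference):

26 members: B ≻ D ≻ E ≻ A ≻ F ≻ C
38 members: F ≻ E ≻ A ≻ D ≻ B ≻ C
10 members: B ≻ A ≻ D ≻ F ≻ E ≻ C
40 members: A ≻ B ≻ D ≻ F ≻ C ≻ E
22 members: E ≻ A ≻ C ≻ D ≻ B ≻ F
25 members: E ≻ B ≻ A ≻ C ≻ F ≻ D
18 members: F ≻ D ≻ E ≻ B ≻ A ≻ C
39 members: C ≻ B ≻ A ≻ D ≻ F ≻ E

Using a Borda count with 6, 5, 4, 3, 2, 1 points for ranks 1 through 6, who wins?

B: 26·6 + 38·2 + 10·6 + 40·5 + 22·2 + 25·5 + 18·3 + 39·5 = 910
D: 26·5 + 38·3 + 10·4 + 40·4 + 22·3 + 25·1 + 18·5 + 39·3 = 742
A: 26·3 + 38·4 + 10·5 + 40·6 + 22·5 + 25·4 + 18·2 + 39·4 = 922
C: 26·1 + 38·1 + 10·1 + 40·2 + 22·4 + 25·3 + 18·1 + 39·6 = 569
F: 26·2 + 38·6 + 10·3 + 40·3 + 22·1 + 25·2 + 18·6 + 39·2 = 688
E: 26·4 + 38·5 + 10·2 + 40·1 + 22·6 + 25·6 + 18·4 + 39·1 = 747
A has the highest Borda score (922).

A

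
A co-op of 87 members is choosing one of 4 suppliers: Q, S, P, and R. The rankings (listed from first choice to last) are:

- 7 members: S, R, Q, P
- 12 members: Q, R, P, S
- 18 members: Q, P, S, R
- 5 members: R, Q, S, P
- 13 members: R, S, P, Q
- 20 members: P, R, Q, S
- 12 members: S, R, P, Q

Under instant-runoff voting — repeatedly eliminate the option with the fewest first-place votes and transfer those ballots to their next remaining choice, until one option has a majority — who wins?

Round 1: Q 30, S 19, P 20, R 18. Eliminate R.
Round 2: Q 35, S 32, P 20. Eliminate P.
Round 3: Q 55, S 32. Q has a majority.

Q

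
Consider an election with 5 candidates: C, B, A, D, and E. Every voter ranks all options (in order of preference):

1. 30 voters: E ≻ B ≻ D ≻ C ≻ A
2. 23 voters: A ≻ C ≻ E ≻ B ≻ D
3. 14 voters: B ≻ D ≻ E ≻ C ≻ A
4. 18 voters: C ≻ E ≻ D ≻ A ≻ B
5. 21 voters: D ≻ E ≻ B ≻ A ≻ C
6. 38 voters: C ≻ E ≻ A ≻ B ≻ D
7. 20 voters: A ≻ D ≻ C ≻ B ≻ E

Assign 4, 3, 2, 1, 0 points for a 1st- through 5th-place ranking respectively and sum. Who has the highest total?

C: 30·1 + 23·3 + 14·1 + 18·4 + 21·0 + 38·4 + 20·2 = 377
B: 30·3 + 23·1 + 14·4 + 18·0 + 21·2 + 38·1 + 20·1 = 269
A: 30·0 + 23·4 + 14·0 + 18·1 + 21·1 + 38·2 + 20·4 = 287
D: 30·2 + 23·0 + 14·3 + 18·2 + 21·4 + 38·0 + 20·3 = 282
E: 30·4 + 23·2 + 14·2 + 18·3 + 21·3 + 38·3 + 20·0 = 425
E has the highest Borda score (425).

E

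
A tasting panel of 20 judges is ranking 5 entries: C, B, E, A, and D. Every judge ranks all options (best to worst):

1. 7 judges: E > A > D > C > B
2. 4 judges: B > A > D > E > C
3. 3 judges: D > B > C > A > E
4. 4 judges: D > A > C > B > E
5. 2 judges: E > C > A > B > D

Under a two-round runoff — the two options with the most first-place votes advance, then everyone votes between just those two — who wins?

Round 1 first-place votes: C 0, B 4, E 9, A 0, D 7.
E and D advance.
Runoff: E is preferred to D by 9 voters; D by 11.
D wins the runoff.

D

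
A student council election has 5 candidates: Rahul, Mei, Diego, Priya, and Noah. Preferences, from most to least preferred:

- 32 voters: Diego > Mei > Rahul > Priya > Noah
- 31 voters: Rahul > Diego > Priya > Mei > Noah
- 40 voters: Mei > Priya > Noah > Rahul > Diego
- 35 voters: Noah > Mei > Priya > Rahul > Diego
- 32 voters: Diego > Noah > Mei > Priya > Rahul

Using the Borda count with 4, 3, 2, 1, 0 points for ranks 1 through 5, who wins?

Rahul: 32·2 + 31·4 + 40·1 + 35·1 + 32·0 = 263
Mei: 32·3 + 31·1 + 40·4 + 35·3 + 32·2 = 456
Diego: 32·4 + 31·3 + 40·0 + 35·0 + 32·4 = 349
Priya: 32·1 + 31·2 + 40·3 + 35·2 + 32·1 = 316
Noah: 32·0 + 31·0 + 40·2 + 35·4 + 32·3 = 316
Mei has the highest Borda score (456).

Mei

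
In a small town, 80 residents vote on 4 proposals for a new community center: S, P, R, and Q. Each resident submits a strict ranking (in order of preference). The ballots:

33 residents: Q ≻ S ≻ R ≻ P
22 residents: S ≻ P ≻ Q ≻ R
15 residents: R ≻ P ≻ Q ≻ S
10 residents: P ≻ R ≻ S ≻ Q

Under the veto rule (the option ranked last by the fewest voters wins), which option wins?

Last-place votes: S 15, P 33, R 22, Q 10.
Q is ranked last by the fewest voters, so Q wins.

Q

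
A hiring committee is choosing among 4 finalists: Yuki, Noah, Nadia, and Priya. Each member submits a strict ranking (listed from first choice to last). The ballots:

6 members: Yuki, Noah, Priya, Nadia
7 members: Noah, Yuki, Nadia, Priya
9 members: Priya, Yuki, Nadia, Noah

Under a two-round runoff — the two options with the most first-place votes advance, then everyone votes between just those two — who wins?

Round 1 first-place votes: Yuki 6, Noah 7, Nadia 0, Priya 9.
Priya and Noah advance.
Runoff: Priya is preferred to Noah by 9 voters; Noah by 13.
Noah wins the runoff.

Noah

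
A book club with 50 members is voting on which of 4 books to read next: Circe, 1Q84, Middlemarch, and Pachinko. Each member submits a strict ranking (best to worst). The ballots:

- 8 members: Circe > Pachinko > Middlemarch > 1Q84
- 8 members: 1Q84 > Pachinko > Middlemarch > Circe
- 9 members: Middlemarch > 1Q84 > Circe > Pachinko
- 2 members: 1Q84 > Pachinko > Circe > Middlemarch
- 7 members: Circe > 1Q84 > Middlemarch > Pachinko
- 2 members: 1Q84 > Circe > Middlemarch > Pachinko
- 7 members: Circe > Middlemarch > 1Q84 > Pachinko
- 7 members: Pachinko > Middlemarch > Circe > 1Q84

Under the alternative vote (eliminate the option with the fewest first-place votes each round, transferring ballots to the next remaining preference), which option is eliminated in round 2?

1Q84

Round 1: Circe 22, 1Q84 12, Middlemarch 9, Pachinko 7. Eliminate Pachinko.
Round 2: Circe 22, 1Q84 12, Middlemarch 16. Eliminate 1Q84.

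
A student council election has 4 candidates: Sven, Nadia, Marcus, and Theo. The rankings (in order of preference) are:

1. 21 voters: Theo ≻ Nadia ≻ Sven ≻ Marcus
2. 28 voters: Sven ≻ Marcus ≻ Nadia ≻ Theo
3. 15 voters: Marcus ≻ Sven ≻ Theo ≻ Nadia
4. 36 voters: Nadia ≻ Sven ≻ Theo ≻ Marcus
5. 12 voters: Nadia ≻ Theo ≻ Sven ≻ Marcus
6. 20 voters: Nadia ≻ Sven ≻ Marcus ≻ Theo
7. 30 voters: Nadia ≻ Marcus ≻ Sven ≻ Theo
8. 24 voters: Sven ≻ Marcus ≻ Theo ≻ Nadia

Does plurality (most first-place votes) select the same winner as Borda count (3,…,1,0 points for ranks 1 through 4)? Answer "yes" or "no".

yes

Plurality — first-place votes: Sven 52, Nadia 98, Marcus 15, Theo 21. Winner: Nadia.
Borda — scores: Sven 361, Nadia 364, Marcus 229, Theo 162. Winner: Nadia.
The two methods agree.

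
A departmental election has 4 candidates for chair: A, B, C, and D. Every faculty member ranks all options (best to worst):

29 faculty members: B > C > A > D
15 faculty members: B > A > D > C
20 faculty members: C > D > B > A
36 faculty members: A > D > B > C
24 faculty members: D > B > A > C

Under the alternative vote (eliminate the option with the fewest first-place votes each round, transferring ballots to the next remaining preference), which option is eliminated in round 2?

Round 1: A 36, B 44, C 20, D 24. Eliminate C.
Round 2: A 36, B 44, D 44. Eliminate A.

A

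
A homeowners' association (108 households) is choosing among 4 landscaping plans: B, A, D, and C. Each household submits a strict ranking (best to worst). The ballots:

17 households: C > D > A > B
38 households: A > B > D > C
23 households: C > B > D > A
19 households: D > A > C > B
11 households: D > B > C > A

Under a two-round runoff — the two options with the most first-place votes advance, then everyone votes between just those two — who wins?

Round 1 first-place votes: B 0, A 38, D 30, C 40.
C and A advance.
Runoff: C is preferred to A by 51 voters; A by 57.
A wins the runoff.

A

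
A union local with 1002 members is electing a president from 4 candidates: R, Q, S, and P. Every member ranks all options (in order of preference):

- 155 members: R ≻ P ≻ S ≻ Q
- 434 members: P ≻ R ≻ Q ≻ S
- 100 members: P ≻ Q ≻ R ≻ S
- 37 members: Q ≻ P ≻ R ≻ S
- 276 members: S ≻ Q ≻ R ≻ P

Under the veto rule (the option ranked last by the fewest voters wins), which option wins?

Last-place votes: R 0, Q 155, S 571, P 276.
R is ranked last by the fewest voters, so R wins.

R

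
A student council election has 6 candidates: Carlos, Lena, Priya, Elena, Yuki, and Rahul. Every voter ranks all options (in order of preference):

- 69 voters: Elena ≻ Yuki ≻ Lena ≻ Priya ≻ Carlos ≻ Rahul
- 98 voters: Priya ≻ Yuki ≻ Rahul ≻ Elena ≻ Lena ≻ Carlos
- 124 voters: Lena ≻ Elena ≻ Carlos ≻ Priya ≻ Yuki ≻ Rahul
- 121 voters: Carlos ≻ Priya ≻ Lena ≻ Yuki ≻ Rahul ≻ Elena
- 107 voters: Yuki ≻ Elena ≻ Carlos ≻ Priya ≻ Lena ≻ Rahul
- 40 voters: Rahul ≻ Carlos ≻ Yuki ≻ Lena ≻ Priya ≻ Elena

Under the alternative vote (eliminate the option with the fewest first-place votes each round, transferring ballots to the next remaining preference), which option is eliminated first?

Rahul

Round 1: Carlos 121, Lena 124, Priya 98, Elena 69, Yuki 107, Rahul 40. Eliminate Rahul.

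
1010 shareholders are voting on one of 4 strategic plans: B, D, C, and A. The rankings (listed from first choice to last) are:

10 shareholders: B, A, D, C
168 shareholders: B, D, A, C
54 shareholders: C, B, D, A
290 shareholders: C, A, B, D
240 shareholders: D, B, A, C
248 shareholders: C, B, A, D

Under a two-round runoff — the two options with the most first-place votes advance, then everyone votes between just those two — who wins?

Round 1 first-place votes: B 178, D 240, C 592, A 0.
C and D advance.
Runoff: C is preferred to D by 592 voters; D by 418.
C wins the runoff.

C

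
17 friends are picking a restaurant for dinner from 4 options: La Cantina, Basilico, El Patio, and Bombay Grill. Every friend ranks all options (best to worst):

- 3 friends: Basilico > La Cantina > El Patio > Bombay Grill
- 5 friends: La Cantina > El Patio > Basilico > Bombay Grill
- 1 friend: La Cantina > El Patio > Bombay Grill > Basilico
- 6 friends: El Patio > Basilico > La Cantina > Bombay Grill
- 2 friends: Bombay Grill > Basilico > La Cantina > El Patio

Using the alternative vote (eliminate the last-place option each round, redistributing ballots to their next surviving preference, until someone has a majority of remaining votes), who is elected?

La Cantina

Round 1: La Cantina 6, Basilico 3, El Patio 6, Bombay Grill 2. Eliminate Bombay Grill.
Round 2: La Cantina 6, Basilico 5, El Patio 6. Eliminate Basilico.
Round 3: La Cantina 11, El Patio 6. La Cantina has a majority.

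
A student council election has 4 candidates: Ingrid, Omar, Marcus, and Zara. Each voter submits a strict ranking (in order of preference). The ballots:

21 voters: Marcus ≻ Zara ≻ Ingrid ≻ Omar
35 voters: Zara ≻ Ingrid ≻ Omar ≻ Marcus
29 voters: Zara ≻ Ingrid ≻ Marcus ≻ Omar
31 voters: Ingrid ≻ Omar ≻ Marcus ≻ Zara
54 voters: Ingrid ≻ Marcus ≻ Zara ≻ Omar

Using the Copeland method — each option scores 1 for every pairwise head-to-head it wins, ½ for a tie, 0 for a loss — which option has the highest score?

Ingrid: beats Omar and Marcus; ties Zara → score 2.5.
Omar: loses to Ingrid, Marcus, and Zara → score 0.
Marcus: beats Omar and Zara; loses to Ingrid → score 2.
Zara: beats Omar; ties Ingrid; loses to Marcus → score 1.5.
Ingrid has the best pairwise record.

Ingrid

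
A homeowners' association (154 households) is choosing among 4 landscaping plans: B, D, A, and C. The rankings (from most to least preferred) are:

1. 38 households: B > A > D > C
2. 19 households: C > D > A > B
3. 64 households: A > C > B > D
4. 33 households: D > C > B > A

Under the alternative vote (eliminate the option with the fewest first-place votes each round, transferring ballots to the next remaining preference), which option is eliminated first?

Round 1: B 38, D 33, A 64, C 19. Eliminate C.

C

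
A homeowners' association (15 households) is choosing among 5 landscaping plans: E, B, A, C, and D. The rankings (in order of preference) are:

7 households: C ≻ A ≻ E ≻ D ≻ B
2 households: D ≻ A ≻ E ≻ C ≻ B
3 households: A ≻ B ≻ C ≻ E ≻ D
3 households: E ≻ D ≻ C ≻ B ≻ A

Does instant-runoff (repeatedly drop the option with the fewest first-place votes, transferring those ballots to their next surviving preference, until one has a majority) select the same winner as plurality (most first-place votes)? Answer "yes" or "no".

yes

Instant-runoff — R1 E 3, B 0, A 3, C 7, D 2 (B out); R2 E 3, A 3, C 7, D 2 (D out); R3 E 3, A 5, C 7 (E out); R4 A 5, C 10 (C winner). Winner: C.
Plurality — first-place votes: E 3, B 0, A 3, C 7, D 2. Winner: C.
The two methods agree.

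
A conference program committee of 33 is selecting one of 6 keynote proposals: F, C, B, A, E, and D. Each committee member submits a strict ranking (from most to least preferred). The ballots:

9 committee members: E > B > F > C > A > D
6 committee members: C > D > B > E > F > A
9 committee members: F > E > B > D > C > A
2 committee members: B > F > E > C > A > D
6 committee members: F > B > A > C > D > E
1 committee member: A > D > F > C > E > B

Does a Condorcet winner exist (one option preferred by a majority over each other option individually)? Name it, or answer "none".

Checking pairwise contests:
B beats F 17–16.
F beats C 27–6.
E beats B 19–14.
F beats A 32–1.
F beats E 18–15.
F beats D 26–7.
Every option loses at least one head-to-head, so there is no Condorcet winner.

none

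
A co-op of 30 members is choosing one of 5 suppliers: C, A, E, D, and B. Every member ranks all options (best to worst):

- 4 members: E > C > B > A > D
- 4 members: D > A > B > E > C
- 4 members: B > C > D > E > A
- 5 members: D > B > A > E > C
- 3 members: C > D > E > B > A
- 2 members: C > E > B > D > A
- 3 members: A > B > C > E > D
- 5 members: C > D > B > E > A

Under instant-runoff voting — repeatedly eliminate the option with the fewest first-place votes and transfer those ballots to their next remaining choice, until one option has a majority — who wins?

C

Round 1: C 10, A 3, E 4, D 9, B 4. Eliminate A.
Round 2: C 10, E 4, D 9, B 7. Eliminate E.
Round 3: C 14, D 9, B 7. Eliminate B.
Round 4: C 21, D 9. C has a majority.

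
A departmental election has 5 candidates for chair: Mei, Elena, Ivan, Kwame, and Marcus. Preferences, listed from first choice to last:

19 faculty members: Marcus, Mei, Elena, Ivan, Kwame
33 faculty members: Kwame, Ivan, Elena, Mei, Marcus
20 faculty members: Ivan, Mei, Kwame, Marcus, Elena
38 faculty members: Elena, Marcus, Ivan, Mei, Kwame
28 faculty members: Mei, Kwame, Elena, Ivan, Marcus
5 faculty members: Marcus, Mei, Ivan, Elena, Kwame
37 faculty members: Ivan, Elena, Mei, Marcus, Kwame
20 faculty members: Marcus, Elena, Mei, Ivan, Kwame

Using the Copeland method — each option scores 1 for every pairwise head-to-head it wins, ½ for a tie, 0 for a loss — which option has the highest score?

Mei: beats Kwame and Marcus; loses to Elena and Ivan → score 2.
Elena: beats Mei, Ivan, Kwame, and Marcus → score 4.
Ivan: beats Mei, Kwame, and Marcus; loses to Elena → score 3.
Kwame: loses to Mei, Elena, Ivan, and Marcus → score 0.
Marcus: beats Kwame; loses to Mei, Elena, and Ivan → score 1.
Elena has the best pairwise record.

Elena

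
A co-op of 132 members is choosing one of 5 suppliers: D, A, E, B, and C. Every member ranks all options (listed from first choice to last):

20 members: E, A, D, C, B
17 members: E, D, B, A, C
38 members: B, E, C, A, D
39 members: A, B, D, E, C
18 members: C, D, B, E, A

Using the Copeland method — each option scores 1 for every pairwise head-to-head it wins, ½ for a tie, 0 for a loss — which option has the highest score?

B

D: beats C; loses to A, E, and B → score 1.
A: beats D and C; loses to E and B → score 2.
E: beats D, A, and C; loses to B → score 3.
B: beats D, A, E, and C → score 4.
C: loses to D, A, E, and B → score 0.
B has the best pairwise record.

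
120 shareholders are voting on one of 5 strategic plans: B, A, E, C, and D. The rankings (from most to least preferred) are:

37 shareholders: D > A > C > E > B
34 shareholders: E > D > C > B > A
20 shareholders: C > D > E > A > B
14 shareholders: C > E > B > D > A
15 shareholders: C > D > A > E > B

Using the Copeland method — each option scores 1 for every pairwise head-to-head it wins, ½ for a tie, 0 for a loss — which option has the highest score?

B: loses to A, E, C, and D → score 0.
A: beats B; loses to E, C, and D → score 1.
E: beats B and A; loses to C and D → score 2.
C: beats B, A, and E; loses to D → score 3.
D: beats B, A, E, and C → score 4.
D has the best pairwise record.

D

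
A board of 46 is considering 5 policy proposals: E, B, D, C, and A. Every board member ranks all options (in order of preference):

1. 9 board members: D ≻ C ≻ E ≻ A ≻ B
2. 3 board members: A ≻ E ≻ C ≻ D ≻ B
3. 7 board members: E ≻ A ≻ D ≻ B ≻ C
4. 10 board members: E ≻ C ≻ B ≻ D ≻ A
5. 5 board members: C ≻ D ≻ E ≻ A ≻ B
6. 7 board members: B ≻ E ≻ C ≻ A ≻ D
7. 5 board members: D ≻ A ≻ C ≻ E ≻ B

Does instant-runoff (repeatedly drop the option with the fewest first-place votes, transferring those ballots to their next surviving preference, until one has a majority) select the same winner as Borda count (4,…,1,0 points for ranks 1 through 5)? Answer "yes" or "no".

Instant-runoff — R1 E 17, B 7, D 14, C 5, A 3 (A out); R2 E 20, B 7, D 14, C 5 (C out); R3 E 20, B 7, D 19 (B out); R4 E 27, D 19 (E winner). Winner: E.
Borda — scores: E 131, B 55, D 98, C 107, A 69. Winner: E.
The two methods agree.

yes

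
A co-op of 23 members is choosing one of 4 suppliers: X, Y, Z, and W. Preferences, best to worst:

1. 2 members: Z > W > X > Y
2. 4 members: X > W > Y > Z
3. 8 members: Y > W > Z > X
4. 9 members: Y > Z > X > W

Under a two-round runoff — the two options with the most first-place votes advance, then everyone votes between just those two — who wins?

Y

Round 1 first-place votes: X 4, Y 17, Z 2, W 0.
Y and X advance.
Runoff: Y is preferred to X by 17 voters; X by 6.
Y wins the runoff.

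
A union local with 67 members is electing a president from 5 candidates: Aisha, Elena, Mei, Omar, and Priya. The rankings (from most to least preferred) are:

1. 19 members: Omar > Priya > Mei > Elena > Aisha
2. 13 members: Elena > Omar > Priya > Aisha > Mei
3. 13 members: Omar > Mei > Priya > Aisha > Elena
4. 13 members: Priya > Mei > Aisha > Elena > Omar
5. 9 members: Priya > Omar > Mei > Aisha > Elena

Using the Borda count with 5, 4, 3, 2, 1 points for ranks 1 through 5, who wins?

Priya

Aisha: 19·1 + 13·2 + 13·2 + 13·3 + 9·2 = 128
Elena: 19·2 + 13·5 + 13·1 + 13·2 + 9·1 = 151
Mei: 19·3 + 13·1 + 13·4 + 13·4 + 9·3 = 201
Omar: 19·5 + 13·4 + 13·5 + 13·1 + 9·4 = 261
Priya: 19·4 + 13·3 + 13·3 + 13·5 + 9·5 = 264
Priya has the highest Borda score (264).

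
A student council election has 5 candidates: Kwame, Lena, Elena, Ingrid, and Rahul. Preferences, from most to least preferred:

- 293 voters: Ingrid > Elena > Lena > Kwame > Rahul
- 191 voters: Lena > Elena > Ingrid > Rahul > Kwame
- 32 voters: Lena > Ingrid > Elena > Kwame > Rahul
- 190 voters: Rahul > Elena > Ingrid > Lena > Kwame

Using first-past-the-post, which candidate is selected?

First-place votes: Kwame 0, Lena 223, Elena 0, Ingrid 293, Rahul 190.
Ingrid has the most first-place votes.

Ingrid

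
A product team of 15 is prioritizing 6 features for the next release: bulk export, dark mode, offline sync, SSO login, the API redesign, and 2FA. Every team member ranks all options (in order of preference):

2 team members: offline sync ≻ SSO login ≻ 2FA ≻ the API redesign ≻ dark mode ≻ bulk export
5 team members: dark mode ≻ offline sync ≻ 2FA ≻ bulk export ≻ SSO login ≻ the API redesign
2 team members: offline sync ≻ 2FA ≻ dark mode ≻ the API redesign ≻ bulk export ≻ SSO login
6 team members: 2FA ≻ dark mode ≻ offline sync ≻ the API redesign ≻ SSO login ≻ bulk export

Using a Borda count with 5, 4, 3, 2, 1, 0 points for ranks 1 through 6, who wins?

2FA

bulk export: 2·0 + 5·2 + 2·1 + 6·0 = 12
dark mode: 2·1 + 5·5 + 2·3 + 6·4 = 57
offline sync: 2·5 + 5·4 + 2·5 + 6·3 = 58
SSO login: 2·4 + 5·1 + 2·0 + 6·1 = 19
the API redesign: 2·2 + 5·0 + 2·2 + 6·2 = 20
2FA: 2·3 + 5·3 + 2·4 + 6·5 = 59
2FA has the highest Borda score (59).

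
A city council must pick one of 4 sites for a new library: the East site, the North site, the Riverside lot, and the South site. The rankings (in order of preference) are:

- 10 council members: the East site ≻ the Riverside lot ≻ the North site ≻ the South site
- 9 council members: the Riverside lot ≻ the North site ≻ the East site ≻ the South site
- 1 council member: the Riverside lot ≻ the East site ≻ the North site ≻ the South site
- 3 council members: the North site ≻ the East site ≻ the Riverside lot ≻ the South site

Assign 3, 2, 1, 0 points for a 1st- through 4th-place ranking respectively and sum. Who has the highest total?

the Riverside lot

the East site: 10·3 + 9·1 + 1·2 + 3·2 = 47
the North site: 10·1 + 9·2 + 1·1 + 3·3 = 38
the Riverside lot: 10·2 + 9·3 + 1·3 + 3·1 = 53
the South site: 10·0 + 9·0 + 1·0 + 3·0 = 0
the Riverside lot has the highest Borda score (53).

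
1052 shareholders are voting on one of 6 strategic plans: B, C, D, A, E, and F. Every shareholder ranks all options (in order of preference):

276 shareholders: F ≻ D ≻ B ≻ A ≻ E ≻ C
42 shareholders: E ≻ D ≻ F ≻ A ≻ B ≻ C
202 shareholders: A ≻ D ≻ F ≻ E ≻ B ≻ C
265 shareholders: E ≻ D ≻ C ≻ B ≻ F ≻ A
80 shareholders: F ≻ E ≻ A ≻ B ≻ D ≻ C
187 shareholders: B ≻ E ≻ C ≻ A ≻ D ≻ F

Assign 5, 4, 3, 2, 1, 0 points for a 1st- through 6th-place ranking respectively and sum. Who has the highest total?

D

B: 276·3 + 42·1 + 202·1 + 265·2 + 80·2 + 187·5 = 2697
C: 276·0 + 42·0 + 202·0 + 265·3 + 80·0 + 187·3 = 1356
D: 276·4 + 42·4 + 202·4 + 265·4 + 80·1 + 187·1 = 3407
A: 276·2 + 42·2 + 202·5 + 265·0 + 80·3 + 187·2 = 2260
E: 276·1 + 42·5 + 202·2 + 265·5 + 80·4 + 187·4 = 3283
F: 276·5 + 42·3 + 202·3 + 265·1 + 80·5 + 187·0 = 2777
D has the highest Borda score (3407).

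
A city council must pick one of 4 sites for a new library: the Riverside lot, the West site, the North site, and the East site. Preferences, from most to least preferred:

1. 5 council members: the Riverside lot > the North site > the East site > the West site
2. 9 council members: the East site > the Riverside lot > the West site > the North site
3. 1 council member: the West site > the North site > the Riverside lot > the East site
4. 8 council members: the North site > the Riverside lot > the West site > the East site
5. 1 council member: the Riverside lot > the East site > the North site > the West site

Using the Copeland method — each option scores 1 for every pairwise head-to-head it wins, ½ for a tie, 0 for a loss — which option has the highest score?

the Riverside lot

the Riverside lot: beats the West site, the North site, and the East site → score 3.
the West site: loses to the Riverside lot, the North site, and the East site → score 0.
the North site: beats the West site and the East site; loses to the Riverside lot → score 2.
the East site: beats the West site; loses to the Riverside lot and the North site → score 1.
the Riverside lot has the best pairwise record.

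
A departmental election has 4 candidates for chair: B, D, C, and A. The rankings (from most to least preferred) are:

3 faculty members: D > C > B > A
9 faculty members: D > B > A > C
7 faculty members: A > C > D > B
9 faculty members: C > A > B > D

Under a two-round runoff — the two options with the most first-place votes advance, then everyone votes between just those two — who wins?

C

Round 1 first-place votes: B 0, D 12, C 9, A 7.
D and C advance.
Runoff: D is preferred to C by 12 voters; C by 16.
C wins the runoff.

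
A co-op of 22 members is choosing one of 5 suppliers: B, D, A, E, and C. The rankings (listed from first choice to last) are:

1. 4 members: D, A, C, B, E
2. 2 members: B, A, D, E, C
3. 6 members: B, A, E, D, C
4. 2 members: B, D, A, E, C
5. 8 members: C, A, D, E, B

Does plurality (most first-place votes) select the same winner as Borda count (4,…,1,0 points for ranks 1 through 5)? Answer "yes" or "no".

no

Plurality — first-place votes: B 10, D 4, A 0, E 0, C 8. Winner: B.
Borda — scores: B 44, D 48, A 64, E 24, C 40. Winner: A.
The two methods disagree.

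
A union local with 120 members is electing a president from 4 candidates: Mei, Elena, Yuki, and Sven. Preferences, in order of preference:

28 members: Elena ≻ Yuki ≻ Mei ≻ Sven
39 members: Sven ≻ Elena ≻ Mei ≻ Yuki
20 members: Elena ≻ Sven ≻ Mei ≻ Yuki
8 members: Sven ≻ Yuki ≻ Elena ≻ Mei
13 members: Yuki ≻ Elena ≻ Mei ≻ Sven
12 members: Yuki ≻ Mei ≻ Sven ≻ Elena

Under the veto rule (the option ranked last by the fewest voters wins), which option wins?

Mei

Last-place votes: Mei 8, Elena 12, Yuki 59, Sven 41.
Mei is ranked last by the fewest voters, so Mei wins.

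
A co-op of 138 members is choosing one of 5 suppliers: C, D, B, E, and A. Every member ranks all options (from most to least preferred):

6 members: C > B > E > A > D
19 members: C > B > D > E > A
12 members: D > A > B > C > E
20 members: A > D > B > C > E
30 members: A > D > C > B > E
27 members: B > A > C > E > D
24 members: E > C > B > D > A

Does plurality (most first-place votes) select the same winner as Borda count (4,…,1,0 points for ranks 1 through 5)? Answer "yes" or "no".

no

Plurality — first-place votes: C 25, D 12, B 27, E 24, A 50. Winner: A.
Borda — scores: C 318, D 260, B 325, E 154, A 323. Winner: B.
The two methods disagree.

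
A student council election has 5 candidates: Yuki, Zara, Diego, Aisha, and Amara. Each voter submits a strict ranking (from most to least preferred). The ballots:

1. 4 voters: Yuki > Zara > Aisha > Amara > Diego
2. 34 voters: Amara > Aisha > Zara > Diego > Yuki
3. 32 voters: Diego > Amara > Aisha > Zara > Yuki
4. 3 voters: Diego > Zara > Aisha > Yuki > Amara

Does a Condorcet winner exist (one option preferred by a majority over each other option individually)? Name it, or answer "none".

Amara vs Yuki: 66–7 for Amara.
Amara vs Zara: 66–7 for Amara.
Amara vs Diego: 38–35 for Amara.
Amara vs Aisha: 66–7 for Amara.
Amara beats every other option head-to-head.

Amara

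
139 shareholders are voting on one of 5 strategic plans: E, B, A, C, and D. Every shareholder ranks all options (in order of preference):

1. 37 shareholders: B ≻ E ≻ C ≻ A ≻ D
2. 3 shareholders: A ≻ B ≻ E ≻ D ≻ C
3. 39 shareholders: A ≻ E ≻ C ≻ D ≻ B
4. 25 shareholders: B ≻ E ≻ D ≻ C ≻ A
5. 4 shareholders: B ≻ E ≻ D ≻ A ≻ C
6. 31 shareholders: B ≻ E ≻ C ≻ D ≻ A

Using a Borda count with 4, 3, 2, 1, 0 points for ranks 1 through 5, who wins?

E: 37·3 + 3·2 + 39·3 + 25·3 + 4·3 + 31·3 = 414
B: 37·4 + 3·3 + 39·0 + 25·4 + 4·4 + 31·4 = 397
A: 37·1 + 3·4 + 39·4 + 25·0 + 4·1 + 31·0 = 209
C: 37·2 + 3·0 + 39·2 + 25·1 + 4·0 + 31·2 = 239
D: 37·0 + 3·1 + 39·1 + 25·2 + 4·2 + 31·1 = 131
E has the highest Borda score (414).

E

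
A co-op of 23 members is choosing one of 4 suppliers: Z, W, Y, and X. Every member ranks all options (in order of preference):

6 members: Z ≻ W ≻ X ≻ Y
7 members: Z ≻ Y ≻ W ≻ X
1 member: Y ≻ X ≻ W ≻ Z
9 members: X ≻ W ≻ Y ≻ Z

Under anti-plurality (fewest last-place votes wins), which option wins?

W

Last-place votes: Z 10, W 0, Y 6, X 7.
W is ranked last by the fewest voters, so W wins.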